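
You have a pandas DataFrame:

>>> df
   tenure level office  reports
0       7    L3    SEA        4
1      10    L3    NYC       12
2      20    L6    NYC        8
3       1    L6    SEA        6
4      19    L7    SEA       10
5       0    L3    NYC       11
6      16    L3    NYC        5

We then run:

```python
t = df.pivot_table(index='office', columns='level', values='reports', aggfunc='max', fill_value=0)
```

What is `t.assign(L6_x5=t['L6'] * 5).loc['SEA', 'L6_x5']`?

30

pivot: rows=office, cols=level, max(reports):
level   L3  L6  L7
office            
NYC     12   8   0
SEA      4   6  10
add column L6_x5 = t['L6'] * 5:
level   L3  L6  L7  L6_x5
office                   
NYC     12   8   0     40
SEA      4   6  10     30
Taking the value at row 'SEA', column 'L6_x5' gives 30.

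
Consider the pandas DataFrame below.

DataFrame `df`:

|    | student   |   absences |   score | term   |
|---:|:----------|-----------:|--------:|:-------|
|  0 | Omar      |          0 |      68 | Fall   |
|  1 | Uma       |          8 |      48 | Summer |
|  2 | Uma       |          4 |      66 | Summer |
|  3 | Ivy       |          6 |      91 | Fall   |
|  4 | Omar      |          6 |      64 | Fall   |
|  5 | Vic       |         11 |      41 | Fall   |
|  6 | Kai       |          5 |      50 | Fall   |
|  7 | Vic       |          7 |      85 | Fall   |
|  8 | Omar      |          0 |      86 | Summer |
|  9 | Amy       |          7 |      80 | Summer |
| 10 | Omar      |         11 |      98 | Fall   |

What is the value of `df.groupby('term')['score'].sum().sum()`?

group by term, sum of score:
term
Fall      497
Summer    280
Name: score, dtype: int64
So sum() = 777.

777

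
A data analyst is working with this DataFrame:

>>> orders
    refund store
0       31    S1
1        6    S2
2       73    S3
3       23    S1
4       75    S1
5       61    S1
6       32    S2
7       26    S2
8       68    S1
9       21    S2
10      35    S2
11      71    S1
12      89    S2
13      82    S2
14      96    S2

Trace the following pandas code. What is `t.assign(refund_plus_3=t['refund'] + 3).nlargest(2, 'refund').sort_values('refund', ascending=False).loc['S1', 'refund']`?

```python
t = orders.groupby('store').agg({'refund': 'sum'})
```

group by store, sum of refund:
       refund
store        
S1        329
S2        387
S3         73
add column refund_plus_3 = t['refund'] + 3:
       refund  refund_plus_3
store                       
S1        329            332
S2        387            390
S3         73             76
take 2 rows with largest refund:
       refund  refund_plus_3
store                       
S2        387            390
S1        329            332
sort by refund descending:
       refund  refund_plus_3
store                       
S2        387            390
S1        329            332
Reading off the value at row 'S1', column 'refund', we get 329.

329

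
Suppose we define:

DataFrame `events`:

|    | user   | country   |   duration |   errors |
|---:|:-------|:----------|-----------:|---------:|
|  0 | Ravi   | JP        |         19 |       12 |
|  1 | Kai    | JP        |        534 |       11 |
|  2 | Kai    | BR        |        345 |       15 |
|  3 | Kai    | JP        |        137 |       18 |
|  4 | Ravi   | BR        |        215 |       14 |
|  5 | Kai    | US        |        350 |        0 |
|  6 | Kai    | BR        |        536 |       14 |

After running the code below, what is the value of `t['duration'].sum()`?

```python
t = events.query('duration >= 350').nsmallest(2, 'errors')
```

884

filter rows where duration >= 350:
  user country  duration  errors
1  Kai      JP       534      11
5  Kai      US       350       0
6  Kai      BR       536      14
take 2 rows with smallest errors:
  user country  duration  errors
5  Kai      US       350       0
1  Kai      JP       534      11
Then the sum of column 'duration': 884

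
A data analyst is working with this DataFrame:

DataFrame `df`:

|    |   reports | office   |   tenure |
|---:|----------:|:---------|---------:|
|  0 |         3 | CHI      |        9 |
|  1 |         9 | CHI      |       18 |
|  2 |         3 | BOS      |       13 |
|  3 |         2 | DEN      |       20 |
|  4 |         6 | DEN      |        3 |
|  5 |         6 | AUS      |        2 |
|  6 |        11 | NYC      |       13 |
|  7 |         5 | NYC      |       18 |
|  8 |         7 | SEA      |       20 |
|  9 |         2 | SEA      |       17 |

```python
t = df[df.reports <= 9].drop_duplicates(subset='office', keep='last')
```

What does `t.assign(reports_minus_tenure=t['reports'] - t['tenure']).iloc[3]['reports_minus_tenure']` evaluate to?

4

filter rows where reports <= 9:
   reports office  tenure
0        3    CHI       9
1        9    CHI      18
2        3    BOS      13
3        2    DEN      20
4        6    DEN       3
5        6    AUS       2
7        5    NYC      18
8        7    SEA      20
9        2    SEA      17
drop duplicate office (keep=last):
   reports office  tenure
1        9    CHI      18
2        3    BOS      13
4        6    DEN       3
5        6    AUS       2
7        5    NYC      18
9        2    SEA      17
add column reports_minus_tenure = t['reports'] - t['tenure']:
   reports office  tenure  reports_minus_tenure
1        9    CHI      18                    -9
2        3    BOS      13                   -10
4        6    DEN       3                     3
5        6    AUS       2                     4
7        5    NYC      18                   -13
9        2    SEA      17                   -15
The value at position 3, column 'reports_minus_tenure' is 4.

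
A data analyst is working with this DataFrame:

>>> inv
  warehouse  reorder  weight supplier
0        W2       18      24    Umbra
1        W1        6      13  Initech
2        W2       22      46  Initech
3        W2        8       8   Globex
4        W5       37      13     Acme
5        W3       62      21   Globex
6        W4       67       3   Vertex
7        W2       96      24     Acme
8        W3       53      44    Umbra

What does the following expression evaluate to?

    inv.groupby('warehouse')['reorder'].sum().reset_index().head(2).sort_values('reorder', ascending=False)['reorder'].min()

6

group by warehouse, sum of reorder:
warehouse
W1      6
W2    144
W3    115
W4     67
W5     37
Name: reorder, dtype: int64
reset_index():
  warehouse  reorder
0        W1        6
1        W2      144
2        W3      115
3        W4       67
4        W5       37
take first 2 rows:
  warehouse  reorder
0        W1        6
1        W2      144
sort by reorder descending:
  warehouse  reorder
1        W2      144
0        W1        6
Finally, min of column 'reorder' = 6.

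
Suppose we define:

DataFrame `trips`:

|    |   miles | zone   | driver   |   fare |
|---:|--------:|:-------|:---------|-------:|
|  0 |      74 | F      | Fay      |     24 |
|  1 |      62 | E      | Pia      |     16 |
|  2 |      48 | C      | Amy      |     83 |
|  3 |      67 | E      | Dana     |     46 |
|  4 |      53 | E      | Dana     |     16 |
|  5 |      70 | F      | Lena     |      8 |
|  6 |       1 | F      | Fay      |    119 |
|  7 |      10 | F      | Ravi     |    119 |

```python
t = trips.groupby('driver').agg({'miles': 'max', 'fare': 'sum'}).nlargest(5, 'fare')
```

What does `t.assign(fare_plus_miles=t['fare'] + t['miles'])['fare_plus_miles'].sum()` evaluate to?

group by driver: max(miles), sum(fare):
        miles  fare
driver             
Amy        48    83
Dana       67    62
Fay        74   143
Lena       70     8
Pia        62    16
Ravi       10   119
take 5 rows with largest fare:
        miles  fare
driver             
Fay        74   143
Ravi       10   119
Amy        48    83
Dana       67    62
Pia        62    16
add column fare_plus_miles = t['fare'] + t['miles']:
        miles  fare  fare_plus_miles
driver                              
Fay        74   143              217
Ravi       10   119              129
Amy        48    83              131
Dana       67    62              129
Pia        62    16               78
sum of column 'fare_plus_miles' → 684

684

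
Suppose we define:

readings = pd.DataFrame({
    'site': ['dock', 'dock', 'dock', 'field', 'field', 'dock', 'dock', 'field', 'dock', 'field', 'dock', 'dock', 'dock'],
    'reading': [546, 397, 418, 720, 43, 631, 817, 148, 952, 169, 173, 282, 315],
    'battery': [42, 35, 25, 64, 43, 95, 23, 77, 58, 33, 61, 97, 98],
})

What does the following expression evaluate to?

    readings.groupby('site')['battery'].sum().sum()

group by site, sum of battery:
site
dock     534
field    217
Name: battery, dtype: int64
Then the sum of the resulting series: 751

751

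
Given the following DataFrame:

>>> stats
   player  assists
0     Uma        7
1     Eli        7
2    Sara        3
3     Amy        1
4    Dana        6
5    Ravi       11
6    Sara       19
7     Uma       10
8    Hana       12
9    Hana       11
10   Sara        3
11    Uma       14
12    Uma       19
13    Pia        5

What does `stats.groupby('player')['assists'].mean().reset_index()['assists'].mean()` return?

7.79166666667

group by player, mean of assists:
player
Amy      1.000000
Dana     6.000000
Eli      7.000000
Hana    11.500000
Pia      5.000000
Ravi    11.000000
Sara     8.333333
Uma     12.500000
Name: assists, dtype: float64
reset_index():
  player    assists
0    Amy   1.000000
1   Dana   6.000000
2    Eli   7.000000
3   Hana  11.500000
4    Pia   5.000000
5   Ravi  11.000000
6   Sara   8.333333
7    Uma  12.500000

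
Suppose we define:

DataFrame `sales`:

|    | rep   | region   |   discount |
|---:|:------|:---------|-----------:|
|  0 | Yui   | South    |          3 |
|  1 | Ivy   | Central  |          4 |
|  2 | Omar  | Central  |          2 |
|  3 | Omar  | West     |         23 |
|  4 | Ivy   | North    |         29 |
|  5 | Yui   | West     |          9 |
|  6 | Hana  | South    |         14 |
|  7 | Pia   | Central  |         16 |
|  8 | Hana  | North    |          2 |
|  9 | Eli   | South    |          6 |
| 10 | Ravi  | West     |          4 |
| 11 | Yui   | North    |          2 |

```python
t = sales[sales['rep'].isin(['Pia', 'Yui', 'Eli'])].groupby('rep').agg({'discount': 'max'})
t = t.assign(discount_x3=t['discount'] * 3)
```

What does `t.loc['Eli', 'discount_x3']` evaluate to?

filter rows where rep in ['Pia', 'Yui', 'Eli']:
    rep   region  discount
0   Yui    South         3
5   Yui     West         9
7   Pia  Central        16
9   Eli    South         6
11  Yui    North         2
group by rep, max of discount:
     discount
rep          
Eli         6
Pia        16
Yui         9
add column discount_x3 = t['discount'] * 3:
     discount  discount_x3
rep                       
Eli         6           18
Pia        16           48
Yui         9           27
The value at row 'Eli', column 'discount_x3' is 18.

18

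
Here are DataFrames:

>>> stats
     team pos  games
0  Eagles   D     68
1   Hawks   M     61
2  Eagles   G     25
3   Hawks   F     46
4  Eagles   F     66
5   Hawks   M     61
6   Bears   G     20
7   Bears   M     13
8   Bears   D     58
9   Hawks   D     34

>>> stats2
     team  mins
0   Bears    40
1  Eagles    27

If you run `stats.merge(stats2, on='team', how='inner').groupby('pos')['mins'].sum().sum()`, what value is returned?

201

merge on 'team' (how='inner') → 6 rows:
     team pos  games  mins
0  Eagles   D     68    27
1  Eagles   G     25    27
2  Eagles   F     66    27
3   Bears   G     20    40
4   Bears   M     13    40
5   Bears   D     58    40
group by pos, sum of mins:
pos
D    67
F    27
G    67
M    40
Name: mins, dtype: int64
The sum of the resulting series is 201.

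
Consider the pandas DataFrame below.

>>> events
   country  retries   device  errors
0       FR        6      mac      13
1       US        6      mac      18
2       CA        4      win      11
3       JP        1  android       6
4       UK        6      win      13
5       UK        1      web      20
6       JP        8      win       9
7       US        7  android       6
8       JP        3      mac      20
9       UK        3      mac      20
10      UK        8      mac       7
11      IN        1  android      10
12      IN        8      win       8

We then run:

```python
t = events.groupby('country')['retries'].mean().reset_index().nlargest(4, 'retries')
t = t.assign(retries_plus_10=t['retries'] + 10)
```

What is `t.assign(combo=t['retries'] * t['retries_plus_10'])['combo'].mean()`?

group by country, mean of retries:
country
CA    4.0
FR    6.0
IN    4.5
JP    4.0
UK    4.5
US    6.5
Name: retries, dtype: float64
reset_index():
  country  retries
0      CA      4.0
1      FR      6.0
2      IN      4.5
3      JP      4.0
4      UK      4.5
5      US      6.5
take 4 rows with largest retries:
  country  retries
5      US      6.5
1      FR      6.0
2      IN      4.5
4      UK      4.5
add column retries_plus_10 = t['retries'] + 10:
  country  retries  retries_plus_10
5      US      6.5             16.5
1      FR      6.0             16.0
2      IN      4.5             14.5
4      UK      4.5             14.5
add column combo = t['retries'] * t['retries_plus_10']:
  country  retries  retries_plus_10   combo
5      US      6.5             16.5  107.25
1      FR      6.0             16.0   96.00
2      IN      4.5             14.5   65.25
4      UK      4.5             14.5   65.25
Finally, mean of column 'combo' = 83.4375.

83.4375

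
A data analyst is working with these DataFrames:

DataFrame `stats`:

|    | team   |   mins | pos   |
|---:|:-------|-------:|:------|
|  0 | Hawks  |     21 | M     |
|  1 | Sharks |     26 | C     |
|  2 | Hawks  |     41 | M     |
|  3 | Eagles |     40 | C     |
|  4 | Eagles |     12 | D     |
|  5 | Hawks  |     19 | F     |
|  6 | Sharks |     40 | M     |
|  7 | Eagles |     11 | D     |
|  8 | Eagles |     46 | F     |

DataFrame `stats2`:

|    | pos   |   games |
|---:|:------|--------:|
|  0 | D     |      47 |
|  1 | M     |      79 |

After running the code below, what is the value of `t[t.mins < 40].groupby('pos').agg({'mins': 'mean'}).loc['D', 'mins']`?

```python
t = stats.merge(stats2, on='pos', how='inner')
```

merge on 'pos' (how='inner') → 5 rows:
     team  mins pos  games
0   Hawks    21   M     79
1   Hawks    41   M     79
2  Eagles    12   D     47
3  Sharks    40   M     79
4  Eagles    11   D     47
filter rows where mins < 40:
     team  mins pos  games
0   Hawks    21   M     79
2  Eagles    12   D     47
4  Eagles    11   D     47
group by pos, mean of mins:
     mins
pos      
D    11.5
M    21.0
So loc['D', 'mins'] = 11.5.

11.5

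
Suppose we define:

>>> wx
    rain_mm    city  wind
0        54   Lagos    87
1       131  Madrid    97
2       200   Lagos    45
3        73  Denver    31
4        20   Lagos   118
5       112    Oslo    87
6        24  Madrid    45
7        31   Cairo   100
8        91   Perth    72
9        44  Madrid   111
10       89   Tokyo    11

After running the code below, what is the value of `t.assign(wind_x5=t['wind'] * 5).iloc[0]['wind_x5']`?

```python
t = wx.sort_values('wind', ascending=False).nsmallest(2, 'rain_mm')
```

590

sort by wind descending:
    rain_mm    city  wind
4        20   Lagos   118
9        44  Madrid   111
7        31   Cairo   100
1       131  Madrid    97
0        54   Lagos    87
5       112    Oslo    87
8        91   Perth    72
2       200   Lagos    45
6        24  Madrid    45
3        73  Denver    31
10       89   Tokyo    11
take 2 rows with smallest rain_mm:
   rain_mm    city  wind
4       20   Lagos   118
6       24  Madrid    45
add column wind_x5 = t['wind'] * 5:
   rain_mm    city  wind  wind_x5
4       20   Lagos   118      590
6       24  Madrid    45      225
So iloc[0]['wind_x5'] = 590.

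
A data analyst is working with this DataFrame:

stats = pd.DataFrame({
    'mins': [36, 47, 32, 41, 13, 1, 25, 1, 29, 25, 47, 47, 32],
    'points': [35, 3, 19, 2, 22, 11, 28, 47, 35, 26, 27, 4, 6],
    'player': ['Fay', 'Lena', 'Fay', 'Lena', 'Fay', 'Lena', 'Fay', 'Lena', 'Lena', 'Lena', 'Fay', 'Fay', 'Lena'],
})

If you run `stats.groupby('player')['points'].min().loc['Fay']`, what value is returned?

group by player, min of points:
player
Fay     4
Lena    2
Name: points, dtype: int64
Then the value at index 'Fay': 4

4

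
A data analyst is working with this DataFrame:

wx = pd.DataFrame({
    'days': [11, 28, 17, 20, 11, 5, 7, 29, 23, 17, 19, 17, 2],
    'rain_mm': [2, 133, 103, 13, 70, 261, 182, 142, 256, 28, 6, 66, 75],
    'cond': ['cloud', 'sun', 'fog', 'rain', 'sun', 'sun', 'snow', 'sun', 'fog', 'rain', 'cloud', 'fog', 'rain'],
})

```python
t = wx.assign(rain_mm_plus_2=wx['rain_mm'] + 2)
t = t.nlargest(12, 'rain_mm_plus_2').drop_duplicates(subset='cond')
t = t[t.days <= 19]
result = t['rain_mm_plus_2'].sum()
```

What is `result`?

532

add column rain_mm_plus_2 = wx['rain_mm'] + 2:
    days  rain_mm   cond  rain_mm_plus_2
0     11        2  cloud               4
1     28      133    sun             135
2     17      103    fog             105
3     20       13   rain              15
4     11       70    sun              72
5      5      261    sun             263
6      7      182   snow             184
7     29      142    sun             144
8     23      256    fog             258
9     17       28   rain              30
10    19        6  cloud               8
11    17       66    fog              68
12     2       75   rain              77
take 12 rows with largest rain_mm_plus_2:
    days  rain_mm   cond  rain_mm_plus_2
5      5      261    sun             263
8     23      256    fog             258
6      7      182   snow             184
7     29      142    sun             144
1     28      133    sun             135
2     17      103    fog             105
12     2       75   rain              77
4     11       70    sun              72
11    17       66    fog              68
9     17       28   rain              30
3     20       13   rain              15
10    19        6  cloud               8
drop duplicate cond (keep=first):
    days  rain_mm   cond  rain_mm_plus_2
5      5      261    sun             263
8     23      256    fog             258
6      7      182   snow             184
12     2       75   rain              77
10    19        6  cloud               8
filter rows where days <= 19:
    days  rain_mm   cond  rain_mm_plus_2
5      5      261    sun             263
6      7      182   snow             184
12     2       75   rain              77
10    19        6  cloud               8
The sum of column 'rain_mm_plus_2' is 532.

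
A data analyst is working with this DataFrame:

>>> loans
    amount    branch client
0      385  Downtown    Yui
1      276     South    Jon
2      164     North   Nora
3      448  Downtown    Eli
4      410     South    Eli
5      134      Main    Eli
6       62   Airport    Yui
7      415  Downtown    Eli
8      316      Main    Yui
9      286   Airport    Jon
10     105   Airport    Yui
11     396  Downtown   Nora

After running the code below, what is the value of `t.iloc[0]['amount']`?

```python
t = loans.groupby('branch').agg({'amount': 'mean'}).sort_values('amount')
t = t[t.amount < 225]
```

151.0

group by branch, mean of amount:
          amount
branch          
Airport    151.0
Downtown   411.0
Main       225.0
North      164.0
South      343.0
sort by amount:
          amount
branch          
Airport    151.0
North      164.0
Main       225.0
South      343.0
Downtown   411.0
filter rows where amount < 225:
         amount
branch         
Airport   151.0
North     164.0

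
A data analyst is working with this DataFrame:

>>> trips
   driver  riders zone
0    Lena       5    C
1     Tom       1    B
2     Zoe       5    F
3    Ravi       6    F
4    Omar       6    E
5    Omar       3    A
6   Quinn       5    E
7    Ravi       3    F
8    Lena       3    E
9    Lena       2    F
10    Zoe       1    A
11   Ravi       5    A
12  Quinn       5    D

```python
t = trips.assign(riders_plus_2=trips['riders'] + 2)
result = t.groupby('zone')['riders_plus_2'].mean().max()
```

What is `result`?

7.0

add column riders_plus_2 = trips['riders'] + 2:
   driver  riders zone  riders_plus_2
0    Lena       5    C              7
1     Tom       1    B              3
2     Zoe       5    F              7
3    Ravi       6    F              8
4    Omar       6    E              8
5    Omar       3    A              5
6   Quinn       5    E              7
7    Ravi       3    F              5
8    Lena       3    E              5
9    Lena       2    F              4
10    Zoe       1    A              3
11   Ravi       5    A              7
12  Quinn       5    D              7
group by zone, mean of riders_plus_2:
zone
A    5.000000
B    3.000000
C    7.000000
D    7.000000
E    6.666667
F    6.000000
Name: riders_plus_2, dtype: float64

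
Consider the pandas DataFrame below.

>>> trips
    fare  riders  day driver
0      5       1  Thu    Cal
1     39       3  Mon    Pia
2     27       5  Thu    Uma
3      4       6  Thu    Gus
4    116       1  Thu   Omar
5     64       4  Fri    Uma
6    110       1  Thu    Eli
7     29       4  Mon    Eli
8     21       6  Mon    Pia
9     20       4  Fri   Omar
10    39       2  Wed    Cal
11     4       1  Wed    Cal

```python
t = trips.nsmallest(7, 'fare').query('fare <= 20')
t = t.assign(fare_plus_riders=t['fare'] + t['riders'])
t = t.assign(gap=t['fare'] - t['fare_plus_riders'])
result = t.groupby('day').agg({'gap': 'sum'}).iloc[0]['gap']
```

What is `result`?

take 7 rows with smallest fare:
    fare  riders  day driver
3      4       6  Thu    Gus
11     4       1  Wed    Cal
0      5       1  Thu    Cal
9     20       4  Fri   Omar
8     21       6  Mon    Pia
2     27       5  Thu    Uma
7     29       4  Mon    Eli
filter rows where fare <= 20:
    fare  riders  day driver
3      4       6  Thu    Gus
11     4       1  Wed    Cal
0      5       1  Thu    Cal
9     20       4  Fri   Omar
add column fare_plus_riders = t['fare'] + t['riders']:
    fare  riders  day driver  fare_plus_riders
3      4       6  Thu    Gus                10
11     4       1  Wed    Cal                 5
0      5       1  Thu    Cal                 6
9     20       4  Fri   Omar                24
add column gap = t['fare'] - t['fare_plus_riders']:
    fare  riders  day driver  fare_plus_riders  gap
3      4       6  Thu    Gus                10   -6
11     4       1  Wed    Cal                 5   -1
0      5       1  Thu    Cal                 6   -1
9     20       4  Fri   Omar                24   -4
group by day, sum of gap:
     gap
day     
Fri   -4
Thu   -7
Wed   -1
value at position 0, column 'gap' → -4

-4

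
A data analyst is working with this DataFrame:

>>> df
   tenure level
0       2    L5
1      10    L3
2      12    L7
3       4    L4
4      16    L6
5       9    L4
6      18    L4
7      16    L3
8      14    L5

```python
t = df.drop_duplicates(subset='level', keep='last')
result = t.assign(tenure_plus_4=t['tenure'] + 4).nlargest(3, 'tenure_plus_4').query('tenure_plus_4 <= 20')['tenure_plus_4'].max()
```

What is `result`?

20

drop duplicate level (keep=last):
   tenure level
2      12    L7
4      16    L6
6      18    L4
7      16    L3
8      14    L5
add column tenure_plus_4 = t['tenure'] + 4:
   tenure level  tenure_plus_4
2      12    L7             16
4      16    L6             20
6      18    L4             22
7      16    L3             20
8      14    L5             18
take 3 rows with largest tenure_plus_4:
   tenure level  tenure_plus_4
6      18    L4             22
4      16    L6             20
7      16    L3             20
filter rows where tenure_plus_4 <= 20:
   tenure level  tenure_plus_4
4      16    L6             20
7      16    L3             20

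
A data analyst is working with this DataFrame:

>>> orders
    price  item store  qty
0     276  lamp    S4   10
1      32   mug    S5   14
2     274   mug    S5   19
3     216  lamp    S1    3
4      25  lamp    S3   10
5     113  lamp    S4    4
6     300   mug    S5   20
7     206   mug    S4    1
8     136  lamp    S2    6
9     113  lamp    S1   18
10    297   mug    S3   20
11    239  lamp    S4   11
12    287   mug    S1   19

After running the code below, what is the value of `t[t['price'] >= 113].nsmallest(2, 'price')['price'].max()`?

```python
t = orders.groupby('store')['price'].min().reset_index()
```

113

group by store, min of price:
store
S1    113
S2    136
S3     25
S4    113
S5     32
Name: price, dtype: int64
reset_index():
  store  price
0    S1    113
1    S2    136
2    S3     25
3    S4    113
4    S5     32
filter rows where price >= 113:
  store  price
0    S1    113
1    S2    136
3    S4    113
take 2 rows with smallest price:
  store  price
0    S1    113
3    S4    113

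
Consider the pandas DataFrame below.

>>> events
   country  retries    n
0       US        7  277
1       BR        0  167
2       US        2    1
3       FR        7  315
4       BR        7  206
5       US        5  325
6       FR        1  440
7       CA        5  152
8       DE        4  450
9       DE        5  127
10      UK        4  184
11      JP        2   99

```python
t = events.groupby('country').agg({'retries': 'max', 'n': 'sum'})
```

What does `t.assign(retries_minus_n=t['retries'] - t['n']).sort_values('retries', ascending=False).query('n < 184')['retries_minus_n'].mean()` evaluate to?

group by country: max(retries), sum(n):
         retries    n
country              
BR             7  373
CA             5  152
DE             5  577
FR             7  755
JP             2   99
UK             4  184
US             7  603
add column retries_minus_n = t['retries'] - t['n']:
         retries    n  retries_minus_n
country                               
BR             7  373             -366
CA             5  152             -147
DE             5  577             -572
FR             7  755             -748
JP             2   99              -97
UK             4  184             -180
US             7  603             -596
sort by retries descending:
         retries    n  retries_minus_n
country                               
BR             7  373             -366
FR             7  755             -748
US             7  603             -596
CA             5  152             -147
DE             5  577             -572
UK             4  184             -180
JP             2   99              -97
filter rows where n < 184:
         retries    n  retries_minus_n
country                               
CA             5  152             -147
JP             2   99              -97
Taking the mean of column 'retries_minus_n' gives -122.0.

-122.0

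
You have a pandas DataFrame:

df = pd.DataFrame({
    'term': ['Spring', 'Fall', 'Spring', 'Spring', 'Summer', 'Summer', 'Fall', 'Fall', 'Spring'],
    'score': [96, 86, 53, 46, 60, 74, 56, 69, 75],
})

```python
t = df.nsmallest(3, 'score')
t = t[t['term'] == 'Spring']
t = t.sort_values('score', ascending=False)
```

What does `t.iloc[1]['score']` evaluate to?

46

take 3 rows with smallest score:
     term  score
3  Spring     46
2  Spring     53
6    Fall     56
filter rows where term == 'Spring':
     term  score
3  Spring     46
2  Spring     53
sort by score descending:
     term  score
2  Spring     53
3  Spring     46
Hence 46.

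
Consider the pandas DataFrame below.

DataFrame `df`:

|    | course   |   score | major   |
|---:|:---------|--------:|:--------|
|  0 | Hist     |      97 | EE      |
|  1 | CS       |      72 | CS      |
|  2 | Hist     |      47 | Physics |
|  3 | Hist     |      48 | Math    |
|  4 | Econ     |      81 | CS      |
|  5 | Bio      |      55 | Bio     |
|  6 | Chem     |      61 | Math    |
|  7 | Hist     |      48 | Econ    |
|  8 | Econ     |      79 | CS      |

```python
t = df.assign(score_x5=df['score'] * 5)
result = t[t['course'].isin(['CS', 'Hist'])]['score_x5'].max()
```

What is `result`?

485

add column score_x5 = df['score'] * 5:
  course  score    major  score_x5
0   Hist     97       EE       485
1     CS     72       CS       360
2   Hist     47  Physics       235
3   Hist     48     Math       240
4   Econ     81       CS       405
5    Bio     55      Bio       275
6   Chem     61     Math       305
7   Hist     48     Econ       240
8   Econ     79       CS       395
filter rows where course in ['CS', 'Hist']:
  course  score    major  score_x5
0   Hist     97       EE       485
1     CS     72       CS       360
2   Hist     47  Physics       235
3   Hist     48     Math       240
7   Hist     48     Econ       240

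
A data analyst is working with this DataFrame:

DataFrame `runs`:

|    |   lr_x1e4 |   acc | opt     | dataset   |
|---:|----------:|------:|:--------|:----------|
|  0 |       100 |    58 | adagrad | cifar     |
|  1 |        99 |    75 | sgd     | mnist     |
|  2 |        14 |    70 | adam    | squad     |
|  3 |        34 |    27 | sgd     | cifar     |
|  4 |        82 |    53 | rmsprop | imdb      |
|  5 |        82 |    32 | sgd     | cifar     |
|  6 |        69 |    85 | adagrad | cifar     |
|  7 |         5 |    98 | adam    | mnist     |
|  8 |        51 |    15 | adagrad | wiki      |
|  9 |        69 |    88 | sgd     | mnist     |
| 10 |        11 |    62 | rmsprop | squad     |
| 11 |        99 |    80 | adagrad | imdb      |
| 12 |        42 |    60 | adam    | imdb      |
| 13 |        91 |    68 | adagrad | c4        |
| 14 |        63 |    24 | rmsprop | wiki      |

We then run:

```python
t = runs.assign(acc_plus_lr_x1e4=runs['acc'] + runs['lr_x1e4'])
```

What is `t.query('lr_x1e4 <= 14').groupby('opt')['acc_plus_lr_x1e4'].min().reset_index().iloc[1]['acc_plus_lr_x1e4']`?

73

add column acc_plus_lr_x1e4 = runs['acc'] + runs['lr_x1e4']:
    lr_x1e4  acc      opt dataset  acc_plus_lr_x1e4
0       100   58  adagrad   cifar               158
1        99   75      sgd   mnist               174
2        14   70     adam   squad                84
3        34   27      sgd   cifar                61
4        82   53  rmsprop    imdb               135
5        82   32      sgd   cifar               114
6        69   85  adagrad   cifar               154
7         5   98     adam   mnist               103
8        51   15  adagrad    wiki                66
9        69   88      sgd   mnist               157
10       11   62  rmsprop   squad                73
11       99   80  adagrad    imdb               179
12       42   60     adam    imdb               102
13       91   68  adagrad      c4               159
14       63   24  rmsprop    wiki                87
filter rows where lr_x1e4 <= 14:
    lr_x1e4  acc      opt dataset  acc_plus_lr_x1e4
2        14   70     adam   squad                84
7         5   98     adam   mnist               103
10       11   62  rmsprop   squad                73
group by opt, min of acc_plus_lr_x1e4:
opt
adam       84
rmsprop    73
Name: acc_plus_lr_x1e4, dtype: int64
reset_index():
       opt  acc_plus_lr_x1e4
0     adam                84
1  rmsprop                73
So iloc[1]['acc_plus_lr_x1e4'] = 73.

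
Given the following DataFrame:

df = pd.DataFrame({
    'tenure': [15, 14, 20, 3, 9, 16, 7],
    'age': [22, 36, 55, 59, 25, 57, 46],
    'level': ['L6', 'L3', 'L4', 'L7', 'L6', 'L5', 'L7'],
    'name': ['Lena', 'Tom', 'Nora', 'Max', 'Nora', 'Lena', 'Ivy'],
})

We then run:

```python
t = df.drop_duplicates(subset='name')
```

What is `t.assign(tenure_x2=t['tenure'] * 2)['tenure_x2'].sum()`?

drop duplicate name (keep=first):
   tenure  age level  name
0      15   22    L6  Lena
1      14   36    L3   Tom
2      20   55    L4  Nora
3       3   59    L7   Max
6       7   46    L7   Ivy
add column tenure_x2 = t['tenure'] * 2:
   tenure  age level  name  tenure_x2
0      15   22    L6  Lena         30
1      14   36    L3   Tom         28
2      20   55    L4  Nora         40
3       3   59    L7   Max          6
6       7   46    L7   Ivy         14
Taking the sum of column 'tenure_x2' gives 118.

118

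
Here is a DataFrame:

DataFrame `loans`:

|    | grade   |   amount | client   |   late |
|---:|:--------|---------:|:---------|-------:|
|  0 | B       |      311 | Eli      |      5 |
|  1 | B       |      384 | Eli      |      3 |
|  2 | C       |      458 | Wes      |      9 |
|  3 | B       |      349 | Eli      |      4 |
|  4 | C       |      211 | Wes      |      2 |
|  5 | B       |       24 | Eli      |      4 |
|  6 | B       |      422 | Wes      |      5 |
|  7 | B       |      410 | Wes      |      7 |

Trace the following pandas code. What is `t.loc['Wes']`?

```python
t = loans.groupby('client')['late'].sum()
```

group by client, sum of late:
client
Eli    16
Wes    23
Name: late, dtype: int64
Finally, value at index 'Wes' = 23.

23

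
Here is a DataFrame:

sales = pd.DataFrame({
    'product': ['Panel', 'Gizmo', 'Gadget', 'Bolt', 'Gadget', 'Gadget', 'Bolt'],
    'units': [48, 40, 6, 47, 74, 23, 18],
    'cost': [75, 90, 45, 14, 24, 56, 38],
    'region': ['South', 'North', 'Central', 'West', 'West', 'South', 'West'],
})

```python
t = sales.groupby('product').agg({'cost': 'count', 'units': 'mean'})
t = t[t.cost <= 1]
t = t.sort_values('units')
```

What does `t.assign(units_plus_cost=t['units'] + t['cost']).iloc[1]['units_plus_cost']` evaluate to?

group by product: count(cost), mean(units):
         cost      units
product                 
Bolt        2  32.500000
Gadget      3  34.333333
Gizmo       1  40.000000
Panel       1  48.000000
filter rows where cost <= 1:
         cost  units
product             
Gizmo       1   40.0
Panel       1   48.0
sort by units:
         cost  units
product             
Gizmo       1   40.0
Panel       1   48.0
add column units_plus_cost = t['units'] + t['cost']:
         cost  units  units_plus_cost
product                              
Gizmo       1   40.0             41.0
Panel       1   48.0             49.0
So iloc[1]['units_plus_cost'] = 49.0.

49.0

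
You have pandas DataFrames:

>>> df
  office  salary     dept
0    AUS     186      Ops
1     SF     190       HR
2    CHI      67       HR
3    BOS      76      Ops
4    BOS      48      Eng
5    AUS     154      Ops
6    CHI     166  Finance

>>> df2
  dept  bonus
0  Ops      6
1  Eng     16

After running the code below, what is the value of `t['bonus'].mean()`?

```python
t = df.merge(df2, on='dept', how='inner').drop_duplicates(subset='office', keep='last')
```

merge on 'dept' (how='inner') → 4 rows:
  office  salary dept  bonus
0    AUS     186  Ops      6
1    BOS      76  Ops      6
2    BOS      48  Eng     16
3    AUS     154  Ops      6
drop duplicate office (keep=last):
  office  salary dept  bonus
2    BOS      48  Eng     16
3    AUS     154  Ops      6
mean of column 'bonus' → 11.0

11.0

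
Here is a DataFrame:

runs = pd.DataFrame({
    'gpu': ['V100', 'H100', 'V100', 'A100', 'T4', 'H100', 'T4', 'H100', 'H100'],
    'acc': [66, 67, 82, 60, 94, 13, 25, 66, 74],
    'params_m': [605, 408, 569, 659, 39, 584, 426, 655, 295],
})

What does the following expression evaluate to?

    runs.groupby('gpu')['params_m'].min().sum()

group by gpu, min of params_m:
gpu
A100    659
H100    295
T4       39
V100    569
Name: params_m, dtype: int64

1562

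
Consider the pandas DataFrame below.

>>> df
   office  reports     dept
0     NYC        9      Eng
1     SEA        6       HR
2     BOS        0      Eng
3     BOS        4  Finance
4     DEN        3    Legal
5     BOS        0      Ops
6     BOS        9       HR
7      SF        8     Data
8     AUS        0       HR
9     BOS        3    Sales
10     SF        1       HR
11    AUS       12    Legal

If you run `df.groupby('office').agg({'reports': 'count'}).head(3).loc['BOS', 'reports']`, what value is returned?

5

group by office, count of reports:
        reports
office         
AUS           2
BOS           5
DEN           1
NYC           1
SEA           1
SF            2
take first 3 rows:
        reports
office         
AUS           2
BOS           5
DEN           1
Finally, value at row 'BOS', column 'reports' = 5.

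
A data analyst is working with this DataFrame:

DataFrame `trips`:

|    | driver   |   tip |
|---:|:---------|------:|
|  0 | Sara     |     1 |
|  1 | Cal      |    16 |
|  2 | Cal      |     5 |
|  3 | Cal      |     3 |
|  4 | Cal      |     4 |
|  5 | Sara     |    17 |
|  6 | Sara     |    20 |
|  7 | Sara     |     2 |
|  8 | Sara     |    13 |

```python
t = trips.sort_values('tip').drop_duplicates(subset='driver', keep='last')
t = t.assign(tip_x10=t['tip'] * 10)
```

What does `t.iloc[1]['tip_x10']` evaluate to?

200

sort by tip:
  driver  tip
0   Sara    1
7   Sara    2
3    Cal    3
4    Cal    4
2    Cal    5
8   Sara   13
1    Cal   16
5   Sara   17
6   Sara   20
drop duplicate driver (keep=last):
  driver  tip
1    Cal   16
6   Sara   20
add column tip_x10 = t['tip'] * 10:
  driver  tip  tip_x10
1    Cal   16      160
6   Sara   20      200
Hence 200.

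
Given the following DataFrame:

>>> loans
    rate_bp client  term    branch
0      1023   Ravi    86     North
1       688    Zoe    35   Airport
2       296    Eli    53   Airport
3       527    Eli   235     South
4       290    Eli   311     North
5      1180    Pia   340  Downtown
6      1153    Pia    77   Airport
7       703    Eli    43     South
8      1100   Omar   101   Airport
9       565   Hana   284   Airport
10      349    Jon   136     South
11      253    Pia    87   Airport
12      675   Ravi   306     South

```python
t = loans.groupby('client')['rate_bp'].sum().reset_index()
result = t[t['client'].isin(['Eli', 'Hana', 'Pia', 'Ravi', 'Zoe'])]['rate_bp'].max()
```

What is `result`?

group by client, sum of rate_bp:
client
Eli     1816
Hana     565
Jon      349
Omar    1100
Pia     2586
Ravi    1698
Zoe      688
Name: rate_bp, dtype: int64
reset_index():
  client  rate_bp
0    Eli     1816
1   Hana      565
2    Jon      349
3   Omar     1100
4    Pia     2586
5   Ravi     1698
6    Zoe      688
filter rows where client in ['Eli', 'Hana', 'Pia', 'Ravi', 'Zoe']:
  client  rate_bp
0    Eli     1816
1   Hana      565
4    Pia     2586
5   Ravi     1698
6    Zoe      688

2586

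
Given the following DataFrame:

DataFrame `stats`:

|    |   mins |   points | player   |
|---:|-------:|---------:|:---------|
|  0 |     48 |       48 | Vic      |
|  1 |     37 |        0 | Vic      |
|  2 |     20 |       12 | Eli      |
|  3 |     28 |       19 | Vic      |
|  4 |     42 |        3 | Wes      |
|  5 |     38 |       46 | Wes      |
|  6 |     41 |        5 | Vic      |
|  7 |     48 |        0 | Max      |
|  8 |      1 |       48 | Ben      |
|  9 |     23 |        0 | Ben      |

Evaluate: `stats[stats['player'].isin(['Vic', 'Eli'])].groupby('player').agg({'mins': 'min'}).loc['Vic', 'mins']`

28

filter rows where player in ['Vic', 'Eli']:
   mins  points player
0    48      48    Vic
1    37       0    Vic
2    20      12    Eli
3    28      19    Vic
6    41       5    Vic
group by player, min of mins:
        mins
player      
Eli       20
Vic       28
Then the value at row 'Vic', column 'mins': 28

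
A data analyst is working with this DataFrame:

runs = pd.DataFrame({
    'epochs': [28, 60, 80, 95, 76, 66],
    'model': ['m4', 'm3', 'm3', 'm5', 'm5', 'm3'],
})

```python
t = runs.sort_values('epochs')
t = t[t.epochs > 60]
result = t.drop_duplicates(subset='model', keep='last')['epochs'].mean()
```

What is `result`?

87.5

sort by epochs:
   epochs model
0      28    m4
1      60    m3
5      66    m3
4      76    m5
2      80    m3
3      95    m5
filter rows where epochs > 60:
   epochs model
5      66    m3
4      76    m5
2      80    m3
3      95    m5
drop duplicate model (keep=last):
   epochs model
2      80    m3
3      95    m5
So mean() = 87.5.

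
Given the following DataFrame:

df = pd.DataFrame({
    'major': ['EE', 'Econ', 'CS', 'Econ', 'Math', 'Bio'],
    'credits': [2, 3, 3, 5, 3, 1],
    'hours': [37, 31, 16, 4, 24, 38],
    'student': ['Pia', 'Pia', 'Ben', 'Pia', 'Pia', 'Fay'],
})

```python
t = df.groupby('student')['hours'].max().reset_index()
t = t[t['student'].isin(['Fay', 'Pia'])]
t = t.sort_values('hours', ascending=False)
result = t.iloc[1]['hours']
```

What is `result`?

group by student, max of hours:
student
Ben    16
Fay    38
Pia    37
Name: hours, dtype: int64
reset_index():
  student  hours
0     Ben     16
1     Fay     38
2     Pia     37
filter rows where student in ['Fay', 'Pia']:
  student  hours
1     Fay     38
2     Pia     37
sort by hours descending:
  student  hours
1     Fay     38
2     Pia     37
Then the value at position 1, column 'hours': 37

37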